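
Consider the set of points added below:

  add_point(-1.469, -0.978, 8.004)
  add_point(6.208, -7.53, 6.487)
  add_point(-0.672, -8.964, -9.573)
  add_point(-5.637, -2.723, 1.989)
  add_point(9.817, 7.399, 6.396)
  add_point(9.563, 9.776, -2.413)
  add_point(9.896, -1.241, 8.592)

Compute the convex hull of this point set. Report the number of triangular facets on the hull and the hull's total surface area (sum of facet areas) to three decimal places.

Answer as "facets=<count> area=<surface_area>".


Hull vertices (7/7): indices [0, 1, 2, 3, 4, 5, 6].

Per-facet area ½‖(b−a)×(c−a)‖:
  f1: (p2, p5, p3) → 139.5389
  f2: (p2, p5, p6) → 164.0176
  f3: (p1, p2, p3) → 93.3739
  f4: (p1, p2, p6) → 57.1082
  f5: (p4, p5, p6) → 35.4592
  f6: (p0, p4, p6) → 50.6921
  f7: (p0, p1, p3) → 37.9628
  f8: (p0, p1, p6) → 37.8799
  f9: (p0, p5, p3) → 69.9479
  f10: (p0, p4, p5) → 62.6492
Σ area = 748.630

Check V−E+F: 7 − 15 + 10 = 2.

facets=10 area=748.630


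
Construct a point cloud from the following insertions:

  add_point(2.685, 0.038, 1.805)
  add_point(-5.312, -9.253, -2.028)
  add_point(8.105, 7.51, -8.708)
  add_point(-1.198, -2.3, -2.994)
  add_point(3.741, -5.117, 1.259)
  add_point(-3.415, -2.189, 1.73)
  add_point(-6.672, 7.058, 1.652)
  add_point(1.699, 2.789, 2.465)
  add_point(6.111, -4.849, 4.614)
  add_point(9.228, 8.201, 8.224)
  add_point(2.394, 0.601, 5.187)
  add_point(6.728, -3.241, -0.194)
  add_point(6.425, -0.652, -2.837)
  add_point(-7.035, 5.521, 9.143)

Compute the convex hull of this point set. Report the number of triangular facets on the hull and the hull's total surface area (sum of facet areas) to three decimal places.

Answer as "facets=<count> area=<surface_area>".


facets=12 area=882.442

Extreme-point indices: [1, 2, 6, 8, 9, 11, 12, 13] — 8 of 14 on the boundary.

Per-facet area ½‖(b−a)×(c−a)‖:
  f1: (p11, p2, p9) → 95.5486
  f2: (p8, p9, p13) → 107.0366
  f3: (p8, p1, p13) → 114.9230
  f4: (p8, p11, p9) → 35.3715
  f5: (p8, p11, p1) → 34.4348
  f6: (p6, p9, p13) → 62.6216
  f7: (p6, p2, p9) → 131.2183
  f8: (p6, p1, p13) → 64.1991
  f9: (p6, p2, p1) → 149.2767
  f10: (p12, p2, p1) → 57.2427
  f11: (p12, p11, p1) → 24.9602
  f12: (p12, p11, p2) → 5.6087
Σ area = 882.442

Euler: V−E+F = 8−18+12 = 2.


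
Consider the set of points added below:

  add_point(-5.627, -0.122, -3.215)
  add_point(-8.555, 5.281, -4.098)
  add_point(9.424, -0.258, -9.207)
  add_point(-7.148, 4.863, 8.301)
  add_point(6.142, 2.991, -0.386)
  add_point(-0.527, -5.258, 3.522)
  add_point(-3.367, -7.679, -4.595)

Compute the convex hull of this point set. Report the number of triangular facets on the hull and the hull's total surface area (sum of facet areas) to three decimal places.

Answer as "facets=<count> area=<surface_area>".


facets=8 area=608.852

6 of the 7 inputs are extreme points: [1, 2, 3, 4, 5, 6].

Facet areas (half cross-product norm):
  f1: (p6, p2, p1) → 107.3111
  f2: (p3, p6, p1) → 87.1419
  f3: (p5, p6, p2) → 68.6785
  f4: (p5, p3, p6) → 53.6605
  f5: (p4, p2, p1) → 75.4551
  f6: (p4, p3, p1) → 89.5264
  f7: (p4, p5, p2) → 54.3034
  f8: (p4, p5, p3) → 72.7748
Σ area = 608.852

Euler: V−E+F = 6−12+8 = 2.


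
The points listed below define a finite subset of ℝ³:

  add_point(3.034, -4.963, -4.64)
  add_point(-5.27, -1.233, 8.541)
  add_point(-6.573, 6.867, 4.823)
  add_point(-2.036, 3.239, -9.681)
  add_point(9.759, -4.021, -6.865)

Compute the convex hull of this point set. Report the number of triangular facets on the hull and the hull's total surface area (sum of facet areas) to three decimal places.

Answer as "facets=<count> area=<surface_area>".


facets=6 area=441.203

Extreme-point indices: [0, 1, 2, 3, 4] — 5 of 5 on the boundary.

Per-facet area ½‖(b−a)×(c−a)‖:
  f1: (p1, p4, p2) → 97.4468
  f2: (p3, p4, p2) → 108.6762
  f3: (p3, p1, p2) → 69.7464
  f4: (p0, p1, p4) → 40.1099
  f5: (p0, p3, p4) → 38.1306
  f6: (p0, p3, p1) → 87.0928
Σ area = 441.203

Euler characteristic 5−9+6 = 2 ✓


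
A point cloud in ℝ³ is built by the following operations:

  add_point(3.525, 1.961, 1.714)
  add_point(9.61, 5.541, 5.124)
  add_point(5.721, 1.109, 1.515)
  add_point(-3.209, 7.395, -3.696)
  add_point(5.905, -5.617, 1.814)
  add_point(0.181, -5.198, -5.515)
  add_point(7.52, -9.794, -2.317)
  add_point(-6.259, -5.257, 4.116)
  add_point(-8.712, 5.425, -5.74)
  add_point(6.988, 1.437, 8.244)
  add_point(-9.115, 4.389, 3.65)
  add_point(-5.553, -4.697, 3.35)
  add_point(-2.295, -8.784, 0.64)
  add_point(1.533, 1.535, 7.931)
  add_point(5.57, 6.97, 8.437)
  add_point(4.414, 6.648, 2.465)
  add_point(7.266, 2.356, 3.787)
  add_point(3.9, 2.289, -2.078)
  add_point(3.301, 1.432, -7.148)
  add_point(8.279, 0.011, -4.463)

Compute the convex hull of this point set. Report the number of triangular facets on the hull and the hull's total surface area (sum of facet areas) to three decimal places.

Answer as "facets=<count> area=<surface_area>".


facets=24 area=914.406

Hull vertices (14/20): indices [1, 3, 5, 6, 7, 8, 9, 10, 12, 13, 14, 15, 18, 19].

Triangle areas on the boundary:
  f1: (p3, p18, p1) → 67.0083
  f2: (p9, p6, p1) → 44.2212
  f3: (p5, p18, p6) → 34.0536
  f4: (p19, p6, p1) → 53.3598
  f5: (p19, p18, p1) → 30.1056
  f6: (p19, p18, p6) → 28.2508
  f7: (p15, p3, p1) → 6.7460
  f8: (p14, p9, p1) → 13.7343
  f9: (p14, p15, p1) → 14.5435
  f10: (p14, p3, p10) → 71.5606
  f11: (p14, p15, p3) → 19.5403
  f12: (p8, p3, p18) → 28.0866
  f13: (p8, p5, p18) → 47.3455
  f14: (p8, p3, p10) → 28.3064
  f15: (p8, p7, p10) → 47.1512
  f16: (p12, p9, p6) → 75.7663
  f17: (p12, p7, p9) → 48.3153
  f18: (p12, p5, p6) → 33.6249
  f19: (p12, p8, p5) → 51.5123
  f20: (p12, p8, p7) → 46.2846
  f21: (p13, p14, p9) → 15.0659
  f22: (p13, p7, p9) → 21.0575
  f23: (p13, p14, p10) → 37.3081
  f24: (p13, p7, p10) → 51.4574
Σ area = 914.406

Check V−E+F: 14 − 36 + 24 = 2.


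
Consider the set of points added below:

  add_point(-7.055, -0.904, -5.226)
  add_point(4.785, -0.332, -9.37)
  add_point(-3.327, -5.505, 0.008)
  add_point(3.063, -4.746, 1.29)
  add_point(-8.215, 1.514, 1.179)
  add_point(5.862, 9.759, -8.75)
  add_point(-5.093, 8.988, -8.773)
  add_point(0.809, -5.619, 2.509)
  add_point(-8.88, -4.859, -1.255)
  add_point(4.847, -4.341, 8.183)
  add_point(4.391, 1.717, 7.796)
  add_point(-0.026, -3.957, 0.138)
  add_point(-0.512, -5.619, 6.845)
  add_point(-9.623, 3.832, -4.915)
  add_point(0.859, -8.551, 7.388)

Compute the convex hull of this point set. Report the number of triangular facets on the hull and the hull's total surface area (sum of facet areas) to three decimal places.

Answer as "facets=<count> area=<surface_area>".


Points on the hull: [0, 1, 2, 3, 4, 5, 6, 8, 9, 10, 12, 13, 14] (13 of 15).

Triangle areas on the boundary:
  f1: (p6, p10, p5) → 100.7454
  f2: (p6, p1, p5) → 54.9627
  f3: (p9, p10, p14) → 13.4448
  f4: (p9, p1, p5) → 90.3343
  f5: (p9, p10, p5) → 49.1351
  f6: (p0, p8, p13) → 14.5570
  f7: (p0, p8, p1) → 31.0324
  f8: (p0, p6, p13) → 20.4387
  f9: (p0, p6, p1) → 63.4839
  f10: (p2, p1, p14) → 54.9256
  f11: (p2, p8, p14) → 19.2149
  f12: (p2, p8, p1) → 35.4890
  f13: (p4, p8, p13) → 22.8546
  f14: (p4, p6, p13) → 21.8642
  f15: (p4, p6, p10) → 90.4940
  f16: (p3, p1, p14) → 9.5539
  f17: (p3, p9, p14) → 19.6087
  f18: (p3, p9, p1) → 23.5192
  f19: (p12, p8, p14) → 16.8787
  f20: (p12, p4, p8) → 38.6710
  f21: (p12, p10, p14) → 12.6953
  f22: (p12, p4, p10) → 52.7377
Σ area = 856.641

Euler: V−E+F = 13−33+22 = 2.

facets=22 area=856.641


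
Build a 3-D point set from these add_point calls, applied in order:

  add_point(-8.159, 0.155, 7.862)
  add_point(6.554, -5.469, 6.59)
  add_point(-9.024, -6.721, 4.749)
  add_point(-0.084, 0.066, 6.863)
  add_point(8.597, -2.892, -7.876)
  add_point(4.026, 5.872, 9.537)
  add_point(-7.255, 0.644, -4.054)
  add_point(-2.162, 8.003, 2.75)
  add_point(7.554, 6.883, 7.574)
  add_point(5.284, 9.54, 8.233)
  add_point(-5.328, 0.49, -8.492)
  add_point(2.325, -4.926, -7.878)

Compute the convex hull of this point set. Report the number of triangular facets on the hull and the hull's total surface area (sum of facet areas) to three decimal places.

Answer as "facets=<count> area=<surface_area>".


Extreme-point indices: [0, 1, 2, 4, 5, 6, 7, 8, 9, 10, 11] — 11 of 12 on the boundary.

Per-facet area ½‖(b−a)×(c−a)‖:
  f1: (p11, p10, p2) → 72.3126
  f2: (p11, p10, p4) → 24.8498
  f3: (p11, p1, p2) → 109.4337
  f4: (p11, p1, p4) → 48.0704
  f5: (p0, p1, p2) → 58.1360
  f6: (p8, p9, p4) → 26.2541
  f7: (p8, p1, p4) → 91.6863
  f8: (p7, p0, p9) → 50.1132
  f9: (p7, p9, p4) → 87.3166
  f10: (p7, p10, p4) → 98.7654
  f11: (p5, p0, p9) → 21.8817
  f12: (p5, p0, p1) → 78.9239
  f13: (p5, p8, p9) → 6.6201
  f14: (p5, p8, p1) → 24.8929
  f15: (p6, p7, p10) → 24.9936
  f16: (p6, p7, p0) → 56.4997
  f17: (p6, p10, p2) → 19.0466
  f18: (p6, p0, p2) → 42.3401
Σ area = 942.137

Euler: V−E+F = 11−27+18 = 2.

facets=18 area=942.137


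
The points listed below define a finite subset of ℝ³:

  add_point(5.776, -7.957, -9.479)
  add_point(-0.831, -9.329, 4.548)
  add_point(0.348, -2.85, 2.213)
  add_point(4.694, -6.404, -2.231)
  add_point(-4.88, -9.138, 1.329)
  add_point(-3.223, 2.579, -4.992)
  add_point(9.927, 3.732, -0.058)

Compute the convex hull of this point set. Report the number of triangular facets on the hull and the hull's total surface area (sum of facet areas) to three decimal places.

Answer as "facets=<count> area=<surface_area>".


7 of the 7 inputs are extreme points: [0, 1, 2, 3, 4, 5, 6].

Facet areas (half cross-product norm):
  f1: (p1, p0, p4) → 39.1898
  f2: (p5, p0, p4) → 89.0946
  f3: (p5, p0, p6) → 93.6247
  f4: (p3, p0, p6) → 41.5326
  f5: (p3, p1, p6) → 48.8509
  f6: (p3, p1, p0) → 23.5297
  f7: (p2, p1, p6) → 28.8826
  f8: (p2, p5, p6) → 56.7487
  f9: (p2, p1, p4) → 17.9734
  f10: (p2, p5, p4) → 39.6417
Σ area = 479.069

Euler: V−E+F = 7−15+10 = 2.

facets=10 area=479.069


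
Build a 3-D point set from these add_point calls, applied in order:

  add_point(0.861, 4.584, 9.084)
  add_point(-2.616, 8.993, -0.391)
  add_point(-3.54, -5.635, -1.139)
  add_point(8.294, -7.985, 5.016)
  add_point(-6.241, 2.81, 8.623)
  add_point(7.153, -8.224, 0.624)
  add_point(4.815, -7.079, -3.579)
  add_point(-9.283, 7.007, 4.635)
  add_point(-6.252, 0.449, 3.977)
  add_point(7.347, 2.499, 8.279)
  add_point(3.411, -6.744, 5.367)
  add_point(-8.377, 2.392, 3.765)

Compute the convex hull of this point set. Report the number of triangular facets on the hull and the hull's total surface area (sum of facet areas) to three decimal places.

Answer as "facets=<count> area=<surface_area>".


11 of the 12 inputs are extreme points: [0, 1, 2, 3, 4, 5, 6, 7, 9, 10, 11].

Facet areas (half cross-product norm):
  f1: (p9, p6, p1) → 108.8369
  f2: (p2, p1, p7) → 60.9819
  f3: (p2, p6, p1) → 64.2947
  f4: (p0, p1, p7) → 44.2508
  f5: (p0, p9, p1) → 35.8028
  f6: (p0, p4, p7) → 22.6118
  f7: (p0, p9, p3) → 34.5621
  f8: (p0, p4, p3) → 53.7185
  f9: (p5, p2, p6) → 21.1140
  f10: (p5, p9, p3) → 23.7681
  f11: (p5, p9, p6) → 30.9418
  f12: (p11, p2, p7) → 10.8563
  f13: (p11, p4, p7) → 12.5542
  f14: (p11, p4, p2) → 26.8632
  f15: (p10, p4, p3) → 18.4343
  f16: (p10, p4, p2) → 60.6769
  f17: (p10, p5, p3) → 11.3220
  f18: (p10, p5, p2) → 29.7668
Σ area = 671.357

Euler: V−E+F = 11−27+18 = 2.

facets=18 area=671.357


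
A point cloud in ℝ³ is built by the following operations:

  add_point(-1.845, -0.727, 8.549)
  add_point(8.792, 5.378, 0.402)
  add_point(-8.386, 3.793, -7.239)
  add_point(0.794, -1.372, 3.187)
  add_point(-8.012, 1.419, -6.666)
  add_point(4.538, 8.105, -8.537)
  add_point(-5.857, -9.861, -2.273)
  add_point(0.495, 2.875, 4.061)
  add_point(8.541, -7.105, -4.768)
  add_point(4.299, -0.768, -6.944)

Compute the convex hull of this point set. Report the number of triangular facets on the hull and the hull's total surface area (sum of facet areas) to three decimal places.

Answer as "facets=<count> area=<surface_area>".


Hull vertices (9/10): indices [0, 1, 2, 4, 5, 6, 7, 8, 9].

Area of each hull facet:
  f1: (p0, p6, p2) → 104.1840
  f2: (p8, p0, p1) → 97.7733
  f3: (p8, p0, p6) → 105.8011
  f4: (p7, p0, p2) → 41.5311
  f5: (p7, p0, p1) → 18.7311
  f6: (p5, p8, p1) → 69.0645
  f7: (p5, p7, p2) → 86.0281
  f8: (p5, p7, p1) → 48.2511
  f9: (p4, p6, p2) → 2.0431
  f10: (p4, p8, p6) → 91.2525
  f11: (p9, p5, p8) → 20.4381
  f12: (p9, p4, p8) → 37.2477
  f13: (p9, p5, p2) → 57.7663
  f14: (p9, p4, p2) → 14.6794
Σ area = 794.791

Check V−E+F: 9 − 21 + 14 = 2.

facets=14 area=794.791


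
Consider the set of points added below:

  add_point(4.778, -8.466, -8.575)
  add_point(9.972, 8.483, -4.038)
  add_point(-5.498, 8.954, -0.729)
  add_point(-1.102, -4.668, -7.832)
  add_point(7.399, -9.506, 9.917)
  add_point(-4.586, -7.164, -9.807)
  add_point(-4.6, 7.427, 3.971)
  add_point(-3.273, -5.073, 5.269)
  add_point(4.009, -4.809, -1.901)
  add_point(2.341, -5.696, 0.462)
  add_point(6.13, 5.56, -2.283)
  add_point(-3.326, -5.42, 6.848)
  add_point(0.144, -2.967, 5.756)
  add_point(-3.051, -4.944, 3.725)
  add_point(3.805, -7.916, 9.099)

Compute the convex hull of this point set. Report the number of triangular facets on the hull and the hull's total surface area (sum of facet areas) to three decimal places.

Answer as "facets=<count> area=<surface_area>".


8 of the 15 inputs are extreme points: [0, 1, 2, 4, 5, 6, 11, 14].

Per-facet area ½‖(b−a)×(c−a)‖:
  f1: (p5, p1, p2) → 144.2652
  f2: (p0, p4, p1) → 166.4162
  f3: (p0, p5, p1) → 85.7337
  f4: (p0, p5, p4) → 85.7844
  f5: (p6, p1, p2) → 39.7447
  f6: (p6, p4, p1) → 171.3344
  f7: (p11, p5, p4) → 95.5216
  f8: (p11, p5, p2) → 127.4775
  f9: (p11, p6, p2) → 28.4526
  f10: (p14, p6, p4) → 21.7848
  f11: (p14, p11, p4) → 1.8071
  f12: (p14, p11, p6) → 46.3794
Σ area = 1014.702

Euler: V−E+F = 8−18+12 = 2.

facets=12 area=1014.702


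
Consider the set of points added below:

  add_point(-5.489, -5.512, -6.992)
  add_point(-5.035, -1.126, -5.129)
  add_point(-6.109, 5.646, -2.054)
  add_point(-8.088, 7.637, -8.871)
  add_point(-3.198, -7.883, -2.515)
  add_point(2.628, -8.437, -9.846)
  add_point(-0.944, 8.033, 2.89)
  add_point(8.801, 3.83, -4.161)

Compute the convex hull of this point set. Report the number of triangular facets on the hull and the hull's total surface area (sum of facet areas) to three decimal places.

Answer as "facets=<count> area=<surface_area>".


Hull vertices (7/8): indices [0, 2, 3, 4, 5, 6, 7].

Facet areas (half cross-product norm):
  f1: (p5, p7, p3) → 126.4919
  f2: (p6, p7, p3) → 87.3827
  f3: (p4, p5, p7) → 69.4290
  f4: (p4, p6, p7) → 99.7465
  f5: (p0, p5, p3) → 55.2072
  f6: (p0, p4, p5) → 24.4459
  f7: (p2, p6, p3) → 19.7086
  f8: (p2, p4, p6) → 51.2627
  f9: (p2, p0, p3) → 44.7455
  f10: (p2, p0, p4) → 33.8423
Σ area = 612.262

Euler: V−E+F = 7−15+10 = 2.

facets=10 area=612.262


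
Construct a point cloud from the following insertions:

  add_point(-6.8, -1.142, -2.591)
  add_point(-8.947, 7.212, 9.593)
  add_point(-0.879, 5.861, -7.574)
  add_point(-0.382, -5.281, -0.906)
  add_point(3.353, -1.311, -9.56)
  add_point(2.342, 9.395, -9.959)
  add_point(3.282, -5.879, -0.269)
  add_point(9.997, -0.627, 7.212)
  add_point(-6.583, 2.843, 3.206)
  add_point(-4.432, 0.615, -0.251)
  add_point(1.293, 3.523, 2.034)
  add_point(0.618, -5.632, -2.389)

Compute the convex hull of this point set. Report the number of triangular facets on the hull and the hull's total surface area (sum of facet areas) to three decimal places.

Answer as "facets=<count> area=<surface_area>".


Extreme-point indices: [0, 1, 2, 3, 4, 5, 6, 7, 11] — 9 of 12 on the boundary.

Area of each hull facet:
  f1: (p6, p7, p1) → 111.9655
  f2: (p5, p7, p1) → 199.9838
  f3: (p4, p6, p7) → 54.2242
  f4: (p4, p5, p7) → 97.0867
  f5: (p11, p4, p6) → 14.3459
  f6: (p11, p4, p0) → 38.1950
  f7: (p2, p4, p5) → 22.6050
  f8: (p2, p4, p0) → 44.0184
  f9: (p2, p5, p1) → 40.1927
  f10: (p2, p0, p1) → 77.5441
  f11: (p3, p0, p1) → 56.6908
  f12: (p3, p11, p0) → 6.6021
  f13: (p3, p6, p1) → 30.7597
  f14: (p3, p11, p6) → 3.1048
Σ area = 797.319

Check V−E+F: 9 − 21 + 14 = 2.

facets=14 area=797.319


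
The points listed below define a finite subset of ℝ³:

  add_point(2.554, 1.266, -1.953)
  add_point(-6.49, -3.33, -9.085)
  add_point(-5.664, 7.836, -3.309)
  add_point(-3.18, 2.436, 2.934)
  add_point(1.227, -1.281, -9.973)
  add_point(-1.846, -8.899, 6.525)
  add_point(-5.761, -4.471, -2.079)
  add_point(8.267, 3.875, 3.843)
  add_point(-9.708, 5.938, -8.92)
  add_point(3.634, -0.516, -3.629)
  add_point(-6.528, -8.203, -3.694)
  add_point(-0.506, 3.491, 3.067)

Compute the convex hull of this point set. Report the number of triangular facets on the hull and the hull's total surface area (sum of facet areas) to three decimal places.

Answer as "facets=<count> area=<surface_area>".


facets=16 area=723.296

10 of the 12 inputs are extreme points: [1, 2, 3, 4, 5, 7, 8, 9, 10, 11].

Triangle areas on the boundary:
  f1: (p10, p5, p8) → 77.4662
  f2: (p10, p4, p5) → 66.4037
  f3: (p3, p5, p8) → 70.1722
  f4: (p9, p5, p7) → 69.7452
  f5: (p9, p4, p7) → 12.9389
  f6: (p9, p4, p5) → 43.2311
  f7: (p1, p4, p8) → 39.2996
  f8: (p1, p10, p8) → 27.9964
  f9: (p1, p10, p4) → 28.2018
  f10: (p2, p3, p8) → 25.5412
  f11: (p2, p4, p8) → 45.5053
  f12: (p2, p4, p7) → 98.1476
  f13: (p11, p5, p7) → 56.5858
  f14: (p11, p3, p5) → 16.7545
  f15: (p11, p2, p7) → 32.9355
  f16: (p11, p2, p3) → 12.3710
Σ area = 723.296

Check V−E+F: 10 − 24 + 16 = 2.


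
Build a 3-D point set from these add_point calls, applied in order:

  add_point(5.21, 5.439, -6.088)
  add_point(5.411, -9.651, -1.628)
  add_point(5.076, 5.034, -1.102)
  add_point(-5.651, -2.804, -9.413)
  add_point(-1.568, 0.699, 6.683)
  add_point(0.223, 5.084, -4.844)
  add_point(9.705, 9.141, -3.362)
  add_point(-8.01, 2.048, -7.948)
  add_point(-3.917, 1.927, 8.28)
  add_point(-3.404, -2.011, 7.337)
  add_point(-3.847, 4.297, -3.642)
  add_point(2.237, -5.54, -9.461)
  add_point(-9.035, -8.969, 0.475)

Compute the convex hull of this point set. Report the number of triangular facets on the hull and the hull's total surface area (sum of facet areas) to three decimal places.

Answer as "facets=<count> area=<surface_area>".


facets=18 area=877.215

Extreme-point indices: [0, 1, 3, 4, 6, 7, 8, 9, 10, 11, 12] — 11 of 13 on the boundary.

Area of each hull facet:
  f1: (p9, p1, p12) → 76.3276
  f2: (p9, p8, p12) → 17.0250
  f3: (p4, p1, p6) → 124.2067
  f4: (p4, p8, p6) → 21.3992
  f5: (p4, p9, p1) → 24.5458
  f6: (p4, p9, p8) → 5.0643
  f7: (p11, p1, p6) → 82.3503
  f8: (p11, p1, p12) → 66.7635
  f9: (p11, p3, p12) → 50.3914
  f10: (p7, p8, p12) → 95.2063
  f11: (p7, p3, p12) → 33.7120
  f12: (p0, p11, p6) → 21.3561
  f13: (p0, p11, p3) → 49.4121
  f14: (p0, p7, p6) → 21.8353
  f15: (p0, p7, p3) → 38.0307
  f16: (p10, p8, p6) → 87.3675
  f17: (p10, p7, p6) → 30.7659
  f18: (p10, p7, p8) → 31.4557
Σ area = 877.215

Euler: V−E+F = 11−27+18 = 2.


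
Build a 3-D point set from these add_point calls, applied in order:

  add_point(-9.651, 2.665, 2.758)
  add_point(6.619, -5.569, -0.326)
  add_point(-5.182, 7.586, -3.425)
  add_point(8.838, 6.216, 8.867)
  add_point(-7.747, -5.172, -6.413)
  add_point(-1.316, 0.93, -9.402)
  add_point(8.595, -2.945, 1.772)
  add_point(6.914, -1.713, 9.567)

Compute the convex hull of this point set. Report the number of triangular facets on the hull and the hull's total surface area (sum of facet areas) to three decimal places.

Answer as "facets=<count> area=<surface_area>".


facets=12 area=760.907

Extreme-point indices: [0, 1, 2, 3, 4, 5, 6, 7] — 8 of 8 on the boundary.

Per-facet area ½‖(b−a)×(c−a)‖:
  f1: (p4, p5, p1) → 63.5797
  f2: (p7, p3, p0) → 75.3956
  f3: (p7, p4, p0) → 112.5712
  f4: (p7, p4, p1) → 76.6878
  f5: (p2, p3, p0) → 84.2674
  f6: (p2, p5, p3) → 90.9573
  f7: (p2, p4, p0) → 53.8112
  f8: (p2, p4, p5) → 45.5745
  f9: (p6, p5, p3) → 86.3841
  f10: (p6, p5, p1) → 25.1864
  f11: (p6, p7, p3) → 33.0336
  f12: (p6, p7, p1) → 13.4583
Σ area = 760.907

Euler: V−E+F = 8−18+12 = 2.


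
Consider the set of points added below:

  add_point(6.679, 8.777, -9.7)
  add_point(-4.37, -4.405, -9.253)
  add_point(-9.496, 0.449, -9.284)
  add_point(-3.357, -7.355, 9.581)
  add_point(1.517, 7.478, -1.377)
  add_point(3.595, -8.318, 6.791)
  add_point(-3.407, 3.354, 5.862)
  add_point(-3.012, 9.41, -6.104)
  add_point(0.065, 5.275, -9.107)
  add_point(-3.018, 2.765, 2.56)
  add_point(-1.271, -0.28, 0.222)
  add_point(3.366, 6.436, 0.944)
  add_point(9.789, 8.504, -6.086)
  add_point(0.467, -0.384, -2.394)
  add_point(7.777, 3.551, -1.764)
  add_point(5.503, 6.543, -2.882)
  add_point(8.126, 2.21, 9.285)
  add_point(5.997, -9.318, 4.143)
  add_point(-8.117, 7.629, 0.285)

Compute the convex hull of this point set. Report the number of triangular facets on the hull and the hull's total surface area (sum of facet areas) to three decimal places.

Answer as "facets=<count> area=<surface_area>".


Extreme-point indices: [0, 1, 2, 3, 4, 5, 6, 7, 11, 12, 16, 17, 18] — 13 of 19 on the boundary.

Area of each hull facet:
  f1: (p18, p3, p2) → 109.8090
  f2: (p1, p3, p2) → 66.6325
  f3: (p1, p3, p17) → 95.4913
  f4: (p5, p3, p17) → 6.2976
  f5: (p7, p18, p2) → 45.9689
  f6: (p7, p18, p12) → 43.2698
  f7: (p16, p5, p3) → 43.7060
  f8: (p16, p17, p12) → 106.8324
  f9: (p16, p5, p17) → 21.5472
  f10: (p0, p17, p12) → 47.5821
  f11: (p0, p1, p17) → 150.1428
  f12: (p0, p7, p12) → 23.1636
  f13: (p0, p1, p2) → 60.6221
  f14: (p0, p7, p2) → 55.0323
  f15: (p11, p16, p12) → 47.6937
  f16: (p11, p16, p18) → 51.1616
  f17: (p6, p18, p3) → 34.4253
  f18: (p6, p16, p3) → 67.2955
  f19: (p6, p16, p18) → 32.8620
  f20: (p4, p18, p12) → 16.8042
  f21: (p4, p11, p12) → 14.9644
  f22: (p4, p11, p18) → 13.6606
Σ area = 1154.965

Euler: V−E+F = 13−33+22 = 2.

facets=22 area=1154.965


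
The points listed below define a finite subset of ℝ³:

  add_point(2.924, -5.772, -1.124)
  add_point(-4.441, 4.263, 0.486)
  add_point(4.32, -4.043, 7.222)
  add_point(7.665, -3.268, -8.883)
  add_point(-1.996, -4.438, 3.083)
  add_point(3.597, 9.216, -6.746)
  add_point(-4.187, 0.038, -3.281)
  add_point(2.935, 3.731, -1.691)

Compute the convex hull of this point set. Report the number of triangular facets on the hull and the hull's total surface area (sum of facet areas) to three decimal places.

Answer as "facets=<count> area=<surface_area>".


Points on the hull: [0, 1, 2, 3, 4, 5, 6] (7 of 8).

Facet areas (half cross-product norm):
  f1: (p2, p5, p1) → 81.6315
  f2: (p2, p5, p3) → 107.8373
  f3: (p4, p2, p1) → 33.6845
  f4: (p6, p5, p1) → 33.4337
  f5: (p6, p5, p3) → 74.2504
  f6: (p6, p4, p1) → 22.7888
  f7: (p0, p2, p3) → 30.5765
  f8: (p0, p4, p2) → 24.1109
  f9: (p0, p6, p3) → 44.4645
  f10: (p0, p6, p4) → 26.2379
Σ area = 479.016

Euler: V−E+F = 7−15+10 = 2.

facets=10 area=479.016


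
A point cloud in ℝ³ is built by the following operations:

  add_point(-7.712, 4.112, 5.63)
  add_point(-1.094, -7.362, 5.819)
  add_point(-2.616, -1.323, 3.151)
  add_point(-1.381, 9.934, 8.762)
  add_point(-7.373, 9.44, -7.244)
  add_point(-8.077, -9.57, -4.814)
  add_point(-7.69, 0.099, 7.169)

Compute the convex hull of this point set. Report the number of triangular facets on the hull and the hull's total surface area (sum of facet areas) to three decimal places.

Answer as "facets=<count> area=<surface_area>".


Extreme-point indices: [0, 1, 3, 4, 5, 6] — 6 of 7 on the boundary.

Triangle areas on the boundary:
  f1: (p4, p1, p5) → 123.3544
  f2: (p3, p4, p1) → 147.5650
  f3: (p6, p1, p5) → 64.4281
  f4: (p6, p3, p1) → 56.7784
  f5: (p0, p3, p4) → 63.6862
  f6: (p0, p6, p3) → 17.3860
  f7: (p0, p4, p5) → 115.9749
  f8: (p0, p6, p5) → 31.4970
Σ area = 620.670

Euler: V−E+F = 6−12+8 = 2.

facets=8 area=620.670


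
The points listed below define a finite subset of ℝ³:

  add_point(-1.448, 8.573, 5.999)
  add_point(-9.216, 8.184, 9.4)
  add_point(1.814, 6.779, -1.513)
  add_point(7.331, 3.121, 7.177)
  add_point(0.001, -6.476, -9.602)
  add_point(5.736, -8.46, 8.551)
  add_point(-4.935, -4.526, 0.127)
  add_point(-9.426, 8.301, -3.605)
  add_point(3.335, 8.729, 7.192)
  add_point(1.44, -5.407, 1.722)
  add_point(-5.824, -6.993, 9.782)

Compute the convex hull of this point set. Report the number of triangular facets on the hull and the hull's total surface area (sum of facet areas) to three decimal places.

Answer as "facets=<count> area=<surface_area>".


Extreme-point indices: [0, 1, 2, 3, 4, 5, 6, 7, 8, 10] — 10 of 11 on the boundary.

Facet areas (half cross-product norm):
  f1: (p1, p10, p7) → 101.1023
  f2: (p2, p4, p7) → 89.7513
  f3: (p2, p4, p3) → 83.8975
  f4: (p6, p10, p7) → 62.9010
  f5: (p6, p4, p7) → 77.9060
  f6: (p6, p4, p10) → 29.7885
  f7: (p5, p4, p3) → 110.9687
  f8: (p5, p4, p10) → 109.6647
  f9: (p5, p1, p3) → 101.6369
  f10: (p5, p1, p10) → 85.8839
  f11: (p8, p1, p3) → 37.0594
  f12: (p8, p2, p3) → 31.0576
  f13: (p8, p2, p7) → 49.6197
  f14: (p0, p1, p7) → 50.9243
  f15: (p0, p8, p7) → 18.2186
  f16: (p0, p8, p1) → 12.7809
Σ area = 1053.161

Euler characteristic 10−24+16 = 2 ✓

facets=16 area=1053.161


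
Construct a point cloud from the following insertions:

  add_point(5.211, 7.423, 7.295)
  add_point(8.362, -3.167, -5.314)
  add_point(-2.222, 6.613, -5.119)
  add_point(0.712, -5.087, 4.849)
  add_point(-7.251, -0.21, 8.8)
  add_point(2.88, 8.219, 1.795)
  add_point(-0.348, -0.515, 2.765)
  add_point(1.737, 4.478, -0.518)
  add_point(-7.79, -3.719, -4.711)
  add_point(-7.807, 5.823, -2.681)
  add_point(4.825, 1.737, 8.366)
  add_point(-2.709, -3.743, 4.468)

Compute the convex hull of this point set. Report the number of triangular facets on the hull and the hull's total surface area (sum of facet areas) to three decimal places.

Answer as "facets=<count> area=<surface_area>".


facets=16 area=740.145

Points on the hull: [0, 1, 2, 3, 4, 5, 8, 9, 10, 11] (10 of 12).

Triangle areas on the boundary:
  f1: (p8, p4, p9) → 60.9585
  f2: (p2, p5, p9) → 26.0709
  f3: (p2, p5, p1) → 60.2218
  f4: (p2, p8, p9) → 29.9477
  f5: (p2, p8, p1) → 81.9754
  f6: (p0, p5, p9) → 26.5333
  f7: (p0, p4, p9) → 91.0913
  f8: (p0, p5, p1) → 42.8287
  f9: (p3, p8, p1) → 80.9173
  f10: (p11, p8, p4) → 36.8602
  f11: (p11, p3, p4) → 9.5010
  f12: (p11, p3, p8) → 16.3225
  f13: (p10, p0, p4) → 34.5515
  f14: (p10, p3, p4) → 43.5603
  f15: (p10, p0, p1) → 42.9578
  f16: (p10, p3, p1) → 55.8469
Σ area = 740.145

Euler characteristic 10−24+16 = 2 ✓


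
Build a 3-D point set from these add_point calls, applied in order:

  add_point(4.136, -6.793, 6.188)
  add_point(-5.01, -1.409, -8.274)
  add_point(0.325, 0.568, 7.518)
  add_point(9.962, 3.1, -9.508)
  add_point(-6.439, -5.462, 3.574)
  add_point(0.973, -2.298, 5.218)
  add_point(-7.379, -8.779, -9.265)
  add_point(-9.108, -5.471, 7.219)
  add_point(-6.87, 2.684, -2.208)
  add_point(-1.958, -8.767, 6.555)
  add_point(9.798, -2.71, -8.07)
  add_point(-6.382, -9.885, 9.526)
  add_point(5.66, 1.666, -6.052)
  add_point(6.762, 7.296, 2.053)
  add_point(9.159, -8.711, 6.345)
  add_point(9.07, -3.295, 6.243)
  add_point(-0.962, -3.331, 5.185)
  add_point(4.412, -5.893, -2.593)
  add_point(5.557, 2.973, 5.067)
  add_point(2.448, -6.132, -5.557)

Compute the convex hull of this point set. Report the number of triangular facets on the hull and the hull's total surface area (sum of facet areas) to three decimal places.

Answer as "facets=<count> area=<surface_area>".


facets=20 area=1167.331

12 of the 20 inputs are extreme points: [1, 2, 3, 6, 7, 8, 10, 11, 13, 14, 15, 18].

Triangle areas on the boundary:
  f1: (p6, p11, p7) → 47.0594
  f2: (p2, p11, p7) → 31.8078
  f3: (p14, p6, p11) → 148.1767
  f4: (p8, p6, p7) → 84.1332
  f5: (p8, p2, p7) → 62.3951
  f6: (p8, p2, p13) → 65.4578
  f7: (p8, p13, p3) → 94.5454
  f8: (p15, p13, p3) → 73.8240
  f9: (p15, p14, p3) → 42.4202
  f10: (p15, p2, p11) → 59.7701
  f11: (p15, p14, p11) → 43.0070
  f12: (p10, p6, p3) → 51.5447
  f13: (p10, p14, p3) → 37.5926
  f14: (p10, p14, p6) → 141.8523
  f15: (p1, p6, p3) → 51.0683
  f16: (p1, p8, p3) → 58.6090
  f17: (p1, p8, p6) → 24.8148
  f18: (p18, p2, p13) → 11.8777
  f19: (p18, p15, p13) → 14.5935
  f20: (p18, p15, p2) → 22.7818
Σ area = 1167.331

Check V−E+F: 12 − 30 + 20 = 2.


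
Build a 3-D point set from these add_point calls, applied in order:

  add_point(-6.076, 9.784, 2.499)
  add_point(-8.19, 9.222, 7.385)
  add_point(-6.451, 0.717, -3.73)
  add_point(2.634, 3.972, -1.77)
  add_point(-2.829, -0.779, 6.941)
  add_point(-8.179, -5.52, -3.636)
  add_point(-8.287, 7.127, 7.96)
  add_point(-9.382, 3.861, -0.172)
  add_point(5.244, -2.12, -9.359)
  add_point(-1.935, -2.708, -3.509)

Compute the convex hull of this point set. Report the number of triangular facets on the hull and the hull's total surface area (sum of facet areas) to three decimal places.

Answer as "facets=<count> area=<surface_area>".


facets=14 area=544.562

Points on the hull: [0, 1, 2, 3, 4, 5, 6, 7, 8] (9 of 10).

Per-facet area ½‖(b−a)×(c−a)‖:
  f1: (p6, p5, p7) → 33.9391
  f2: (p4, p5, p8) → 94.6505
  f3: (p4, p6, p5) → 60.9250
  f4: (p2, p5, p7) → 16.6018
  f5: (p2, p5, p8) → 42.9695
  f6: (p0, p2, p7) → 18.1302
  f7: (p0, p2, p8) → 67.4595
  f8: (p1, p6, p7) → 9.5352
  f9: (p1, p0, p7) → 19.4652
  f10: (p1, p4, p6) → 7.1194
  f11: (p3, p4, p8) → 50.9415
  f12: (p3, p0, p8) → 34.5826
  f13: (p3, p1, p4) → 63.9116
  f14: (p3, p1, p0) → 24.3314
Σ area = 544.562

Euler characteristic 9−21+14 = 2 ✓


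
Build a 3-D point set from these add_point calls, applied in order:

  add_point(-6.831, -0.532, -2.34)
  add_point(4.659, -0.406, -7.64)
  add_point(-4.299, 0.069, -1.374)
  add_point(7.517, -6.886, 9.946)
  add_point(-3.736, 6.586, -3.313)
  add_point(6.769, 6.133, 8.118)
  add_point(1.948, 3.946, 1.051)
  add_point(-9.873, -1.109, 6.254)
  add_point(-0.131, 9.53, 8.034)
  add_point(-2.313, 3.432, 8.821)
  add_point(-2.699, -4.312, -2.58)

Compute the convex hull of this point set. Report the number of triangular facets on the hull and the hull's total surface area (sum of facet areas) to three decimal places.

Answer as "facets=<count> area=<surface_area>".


9 of the 11 inputs are extreme points: [0, 1, 3, 4, 5, 7, 8, 9, 10].

Facet areas (half cross-product norm):
  f1: (p4, p8, p7) → 77.8965
  f2: (p9, p3, p7) → 63.8733
  f3: (p9, p8, p7) → 21.2897
  f4: (p9, p8, p3) → 41.5471
  f5: (p10, p3, p7) → 95.6478
  f6: (p10, p1, p3) → 79.7605
  f7: (p5, p8, p3) → 44.1680
  f8: (p5, p1, p3) → 109.8242
  f9: (p5, p4, p8) → 46.4965
  f10: (p5, p4, p1) → 88.8190
  f11: (p0, p4, p7) → 34.0115
  f12: (p0, p10, p7) → 24.8330
  f13: (p0, p4, p1) → 44.9070
  f14: (p0, p10, p1) → 25.9848
Σ area = 799.059

Euler characteristic 9−21+14 = 2 ✓

facets=14 area=799.059


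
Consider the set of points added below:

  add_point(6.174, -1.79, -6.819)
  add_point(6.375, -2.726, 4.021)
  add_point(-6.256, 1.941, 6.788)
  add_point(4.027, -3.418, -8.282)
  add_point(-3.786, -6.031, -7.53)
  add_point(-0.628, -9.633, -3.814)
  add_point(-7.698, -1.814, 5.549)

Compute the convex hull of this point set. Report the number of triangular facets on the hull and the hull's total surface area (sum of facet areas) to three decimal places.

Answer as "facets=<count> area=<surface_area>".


Hull vertices (7/7): indices [0, 1, 2, 3, 4, 5, 6].

Triangle areas on the boundary:
  f1: (p5, p1, p6) → 79.6464
  f2: (p4, p5, p6) → 42.0125
  f3: (p4, p3, p5) → 24.2900
  f4: (p2, p1, p6) → 28.8971
  f5: (p2, p4, p6) → 27.0161
  f6: (p2, p4, p3) → 68.3947
  f7: (p0, p2, p1) → 73.9025
  f8: (p0, p2, p3) → 28.8238
  f9: (p0, p5, p1) → 55.5583
  f10: (p0, p3, p5) → 11.9390
Σ area = 440.481

Euler: V−E+F = 7−15+10 = 2.

facets=10 area=440.481


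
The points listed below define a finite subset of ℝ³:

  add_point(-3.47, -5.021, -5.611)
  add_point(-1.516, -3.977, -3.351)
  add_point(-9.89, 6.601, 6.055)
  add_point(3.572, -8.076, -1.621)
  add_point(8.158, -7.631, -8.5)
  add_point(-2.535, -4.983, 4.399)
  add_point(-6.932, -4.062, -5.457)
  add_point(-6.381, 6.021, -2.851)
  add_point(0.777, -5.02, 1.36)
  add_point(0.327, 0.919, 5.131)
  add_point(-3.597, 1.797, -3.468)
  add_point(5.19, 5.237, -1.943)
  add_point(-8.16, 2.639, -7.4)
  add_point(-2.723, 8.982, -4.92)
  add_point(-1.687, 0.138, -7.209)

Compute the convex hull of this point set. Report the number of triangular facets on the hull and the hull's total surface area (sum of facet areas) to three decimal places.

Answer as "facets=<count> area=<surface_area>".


Extreme-point indices: [0, 2, 3, 4, 5, 6, 9, 11, 12, 13] — 10 of 15 on the boundary.

Area of each hull facet:
  f1: (p11, p13, p2) → 61.1287
  f2: (p11, p13, p4) → 62.9824
  f3: (p12, p13, p4) → 83.5011
  f4: (p12, p6, p4) → 52.9083
  f5: (p12, p13, p2) → 56.4760
  f6: (p12, p6, p2) → 50.0431
  f7: (p5, p6, p2) → 73.6540
  f8: (p5, p6, p3) → 47.0950
  f9: (p0, p3, p4) → 35.7712
  f10: (p0, p6, p4) → 4.4019
  f11: (p0, p6, p3) → 7.9848
  f12: (p9, p5, p3) → 29.9713
  f13: (p9, p3, p4) → 39.0741
  f14: (p9, p11, p4) → 70.7903
  f15: (p9, p11, p2) → 54.0705
  f16: (p9, p5, p2) → 38.6199
Σ area = 768.472

Check V−E+F: 10 − 24 + 16 = 2.

facets=16 area=768.472


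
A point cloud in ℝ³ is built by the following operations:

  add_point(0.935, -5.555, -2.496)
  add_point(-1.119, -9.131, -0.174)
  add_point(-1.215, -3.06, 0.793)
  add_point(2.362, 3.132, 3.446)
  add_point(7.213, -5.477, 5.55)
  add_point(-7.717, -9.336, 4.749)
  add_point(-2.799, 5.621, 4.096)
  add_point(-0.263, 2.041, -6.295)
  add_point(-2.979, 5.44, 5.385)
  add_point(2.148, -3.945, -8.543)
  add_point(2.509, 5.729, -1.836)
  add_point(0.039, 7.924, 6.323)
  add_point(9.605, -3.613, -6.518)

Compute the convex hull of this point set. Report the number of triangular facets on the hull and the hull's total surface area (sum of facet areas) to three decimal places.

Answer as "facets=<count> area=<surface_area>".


Hull vertices (10/13): indices [1, 4, 5, 6, 7, 8, 9, 10, 11, 12].

Area of each hull facet:
  f1: (p4, p11, p5) → 114.2740
  f2: (p4, p11, p12) → 94.6901
  f3: (p7, p9, p5) → 58.5122
  f4: (p7, p9, p12) → 25.7999
  f5: (p1, p4, p5) → 42.0599
  f6: (p1, p4, p12) → 63.4365
  f7: (p1, p9, p5) → 28.3908
  f8: (p1, p9, p12) → 39.8541
  f9: (p6, p7, p5) → 87.2014
  f10: (p10, p11, p12) → 40.4707
  f11: (p10, p7, p12) → 36.3888
  f12: (p10, p6, p11) → 17.0034
  f13: (p10, p6, p7) → 24.9021
  f14: (p8, p11, p5) → 17.5687
  f15: (p8, p6, p5) → 10.1133
  f16: (p8, p6, p11) → 2.6388
Σ area = 703.305

Euler characteristic 10−24+16 = 2 ✓

facets=16 area=703.305


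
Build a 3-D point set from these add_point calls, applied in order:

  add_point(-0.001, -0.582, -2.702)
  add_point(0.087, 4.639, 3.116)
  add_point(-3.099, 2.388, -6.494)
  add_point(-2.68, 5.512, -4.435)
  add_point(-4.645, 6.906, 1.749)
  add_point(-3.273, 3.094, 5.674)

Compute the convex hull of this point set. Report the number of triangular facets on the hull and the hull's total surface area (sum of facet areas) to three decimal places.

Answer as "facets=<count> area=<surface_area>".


facets=8 area=144.779

Extreme-point indices: [0, 1, 2, 3, 4, 5] — 6 of 6 on the boundary.

Facet areas (half cross-product norm):
  f1: (p5, p1, p4) → 11.3496
  f2: (p5, p0, p1) → 17.2717
  f3: (p3, p1, p4) → 17.8809
  f4: (p3, p0, p1) → 24.6457
  f5: (p2, p3, p4) → 9.4842
  f6: (p2, p3, p0) → 10.7803
  f7: (p2, p5, p4) → 26.0688
  f8: (p2, p5, p0) → 27.2978
Σ area = 144.779

Euler: V−E+F = 6−12+8 = 2.


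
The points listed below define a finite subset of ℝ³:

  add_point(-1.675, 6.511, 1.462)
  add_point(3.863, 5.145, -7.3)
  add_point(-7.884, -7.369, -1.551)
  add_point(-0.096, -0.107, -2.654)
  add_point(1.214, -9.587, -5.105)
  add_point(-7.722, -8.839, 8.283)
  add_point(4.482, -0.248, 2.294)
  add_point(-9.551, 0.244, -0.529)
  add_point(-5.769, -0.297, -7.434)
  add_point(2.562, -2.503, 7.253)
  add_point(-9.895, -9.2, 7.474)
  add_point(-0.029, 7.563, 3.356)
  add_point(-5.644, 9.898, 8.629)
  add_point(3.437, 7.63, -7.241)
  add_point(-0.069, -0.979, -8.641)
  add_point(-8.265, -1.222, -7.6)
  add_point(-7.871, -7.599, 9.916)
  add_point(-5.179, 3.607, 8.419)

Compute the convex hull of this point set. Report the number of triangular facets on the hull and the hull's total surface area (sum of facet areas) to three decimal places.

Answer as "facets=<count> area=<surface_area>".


facets=24 area=997.008

14 of the 18 inputs are extreme points: [1, 2, 4, 5, 6, 7, 9, 10, 11, 12, 13, 14, 15, 16].

Facet areas (half cross-product norm):
  f1: (p15, p13, p12) → 129.0831
  f2: (p15, p13, p14) → 35.9666
  f3: (p11, p13, p6) → 48.8860
  f4: (p11, p13, p12) → 24.5009
  f5: (p11, p9, p6) → 26.1653
  f6: (p11, p9, p12) → 43.8084
  f7: (p1, p13, p6) → 12.2602
  f8: (p1, p13, p14) → 6.3783
  f9: (p16, p12, p10) → 27.7714
  f10: (p16, p9, p12) → 87.9881
  f11: (p2, p15, p10) → 24.4205
  f12: (p4, p9, p6) → 35.3732
  f13: (p4, p1, p6) → 67.1475
  f14: (p4, p1, p14) → 27.3392
  f15: (p4, p15, p14) → 38.7501
  f16: (p4, p2, p15) → 43.1767
  f17: (p4, p2, p10) → 41.1367
  f18: (p7, p12, p10) → 85.3314
  f19: (p7, p15, p10) → 39.9554
  f20: (p7, p15, p12) → 34.9606
  f21: (p5, p16, p10) → 2.3014
  f22: (p5, p4, p10) → 18.4435
  f23: (p5, p16, p9) → 12.2434
  f24: (p5, p4, p9) → 83.6202
Σ area = 997.008

Check V−E+F: 14 − 36 + 24 = 2.


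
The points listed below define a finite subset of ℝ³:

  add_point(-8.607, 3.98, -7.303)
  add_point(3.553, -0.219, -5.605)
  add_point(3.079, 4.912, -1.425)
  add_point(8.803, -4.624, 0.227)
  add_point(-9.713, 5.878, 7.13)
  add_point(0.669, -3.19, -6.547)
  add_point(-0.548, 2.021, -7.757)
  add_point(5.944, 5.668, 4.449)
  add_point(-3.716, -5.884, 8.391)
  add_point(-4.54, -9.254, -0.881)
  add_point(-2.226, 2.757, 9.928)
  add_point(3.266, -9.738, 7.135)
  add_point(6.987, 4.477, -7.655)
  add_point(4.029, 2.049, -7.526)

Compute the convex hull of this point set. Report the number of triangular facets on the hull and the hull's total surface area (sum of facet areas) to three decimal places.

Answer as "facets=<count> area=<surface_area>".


12 of the 14 inputs are extreme points: [0, 3, 4, 5, 6, 7, 8, 9, 10, 11, 12, 13].

Facet areas (half cross-product norm):
  f1: (p9, p11, p3) → 56.7821
  f2: (p7, p11, p3) → 58.5917
  f3: (p8, p9, p4) → 64.6334
  f4: (p8, p9, p11) → 38.8313
  f5: (p0, p9, p4) → 106.8481
  f6: (p5, p9, p3) → 52.2806
  f7: (p5, p0, p6) → 20.6013
  f8: (p5, p0, p9) → 57.5572
  f9: (p12, p7, p3) → 61.7598
  f10: (p12, p5, p3) → 50.7949
  f11: (p12, p0, p6) → 17.4128
  f12: (p12, p7, p4) → 93.8122
  f13: (p12, p0, p4) → 113.4140
  f14: (p10, p7, p11) → 70.4625
  f15: (p10, p8, p11) → 33.7227
  f16: (p10, p7, p4) → 39.9925
  f17: (p10, p8, p4) → 37.7563
  f18: (p13, p5, p6) → 12.2439
  f19: (p13, p12, p6) → 5.5589
  f20: (p13, p12, p5) → 3.9629
Σ area = 997.019

Euler: V−E+F = 12−30+20 = 2.

facets=20 area=997.019


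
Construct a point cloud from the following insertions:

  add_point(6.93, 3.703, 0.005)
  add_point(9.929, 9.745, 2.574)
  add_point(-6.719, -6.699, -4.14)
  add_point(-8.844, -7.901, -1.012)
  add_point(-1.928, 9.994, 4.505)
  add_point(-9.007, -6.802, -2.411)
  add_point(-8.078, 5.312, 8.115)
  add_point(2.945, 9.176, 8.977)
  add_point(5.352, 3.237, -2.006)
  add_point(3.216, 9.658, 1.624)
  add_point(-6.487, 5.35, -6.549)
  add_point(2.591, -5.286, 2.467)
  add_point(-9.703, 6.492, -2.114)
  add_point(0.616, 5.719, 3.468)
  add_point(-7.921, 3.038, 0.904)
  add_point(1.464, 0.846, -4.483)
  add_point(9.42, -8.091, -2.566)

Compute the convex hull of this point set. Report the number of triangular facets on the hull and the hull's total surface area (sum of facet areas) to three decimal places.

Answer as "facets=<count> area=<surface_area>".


14 of the 17 inputs are extreme points: [1, 2, 3, 4, 5, 6, 7, 8, 9, 10, 11, 12, 15, 16].

Area of each hull facet:
  f1: (p7, p16, p1) → 87.6030
  f2: (p4, p7, p1) → 31.5329
  f3: (p4, p10, p12) → 29.9141
  f4: (p11, p7, p16) → 61.3637
  f5: (p11, p3, p16) → 47.7396
  f6: (p8, p16, p1) → 47.1979
  f7: (p8, p10, p1) → 50.4426
  f8: (p2, p3, p16) → 29.1689
  f9: (p2, p10, p16) → 99.6541
  f10: (p9, p10, p1) → 26.8485
  f11: (p9, p4, p1) → 12.1887
  f12: (p9, p4, p10) → 37.5470
  f13: (p6, p11, p7) → 86.9562
  f14: (p6, p11, p3) → 90.9106
  f15: (p6, p4, p7) → 27.9837
  f16: (p6, p3, p12) → 73.8984
  f17: (p6, p4, p12) → 41.3966
  f18: (p15, p10, p16) → 18.2948
  f19: (p15, p8, p16) → 30.6404
  f20: (p15, p8, p10) → 20.7905
  f21: (p5, p2, p3) → 2.3249
  f22: (p5, p2, p10) → 17.3819
  f23: (p5, p3, p12) → 9.5020
  f24: (p5, p10, p12) → 36.0602
Σ area = 1017.341

Check V−E+F: 14 − 36 + 24 = 2.

facets=24 area=1017.341
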